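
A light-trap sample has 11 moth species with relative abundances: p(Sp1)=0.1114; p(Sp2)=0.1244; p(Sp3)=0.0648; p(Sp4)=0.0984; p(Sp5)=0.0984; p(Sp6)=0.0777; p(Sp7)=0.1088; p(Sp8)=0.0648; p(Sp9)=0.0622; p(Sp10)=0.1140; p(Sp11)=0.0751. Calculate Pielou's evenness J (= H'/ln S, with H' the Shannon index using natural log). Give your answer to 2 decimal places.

H' = −Σ pᵢ ln pᵢ = −((-0.2445) + (-0.2593) + (-0.1773) + (-0.2282) + (-0.2282) + (-0.1985) + (-0.2413) + (-0.1773) + (-0.1728) + (-0.2476) + (-0.1944)) = 2.3693 (working shown to 4 dp, full precision carried).
With S = 11 species, ln S = 2.3979, so J = 2.3693/2.3979 = 0.9881, i.e. 0.99 to 2 decimal places.

0.99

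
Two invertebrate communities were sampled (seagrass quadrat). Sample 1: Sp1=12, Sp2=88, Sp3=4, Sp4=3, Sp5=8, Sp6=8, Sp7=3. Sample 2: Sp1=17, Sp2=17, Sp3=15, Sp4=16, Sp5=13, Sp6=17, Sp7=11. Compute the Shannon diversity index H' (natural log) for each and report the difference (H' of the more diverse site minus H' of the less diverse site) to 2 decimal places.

Sample 1: N=126, proportions 0.09524, 0.69841, 0.03175, 0.02381, 0.06349, 0.06349, 0.02381, giving H' = 1.11221 (working shown to 5 dp, full precision carried).
Sample 2: N=106, proportions 0.16038, 0.16038, 0.14151, 0.15094, 0.12264, 0.16038, 0.10377, giving H' = 1.93516.
Difference = |1.11221 − 1.93516| = 0.82295, i.e. 0.82 to 2 decimal places.

0.82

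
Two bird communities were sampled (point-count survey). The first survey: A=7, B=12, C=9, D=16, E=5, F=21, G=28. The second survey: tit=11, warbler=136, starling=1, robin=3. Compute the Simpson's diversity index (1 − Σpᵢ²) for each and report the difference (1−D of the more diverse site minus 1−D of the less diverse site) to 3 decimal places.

The first survey: N=98, proportions 0.07143, 0.12245, 0.09184, 0.16327, 0.05102, 0.21429, 0.28571, giving 1−D = 0.81466 (working shown to 5 dp, full precision carried).
The second survey: N=151, proportions 0.07285, 0.90066, 0.00662, 0.01987, giving 1−D = 0.18306.
Difference = |0.81466 − 0.18306| = 0.63160, i.e. 0.632 to 3 decimal places.

0.632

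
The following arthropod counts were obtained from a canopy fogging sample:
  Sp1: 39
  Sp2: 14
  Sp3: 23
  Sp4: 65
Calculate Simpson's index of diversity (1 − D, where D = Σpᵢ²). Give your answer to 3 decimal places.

Total N = 39+14+23+65 = 141, so the proportions are 0.2766, 0.09929, 0.16312, 0.46099 (working shown to 5 dp, full precision carried).
D = 0.2766² + 0.09929² + 0.16312² + 0.46099² = 0.07651 + 0.00986 + 0.02661 + 0.21251 = 0.32549.
So 1 − D = 0.67451, i.e. 0.675 to 3 decimal places.

0.675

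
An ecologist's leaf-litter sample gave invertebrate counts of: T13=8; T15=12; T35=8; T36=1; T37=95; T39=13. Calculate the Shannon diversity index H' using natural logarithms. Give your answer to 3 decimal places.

Total N = 8+12+8+1+95+13 = 137, so the proportions are 0.05839, 0.08759, 0.05839, 0.0073, 0.69343, 0.09489 (working shown to 5 dp, full precision carried).
Each pᵢ ln pᵢ term: 0.05839×(-2.84054)=-0.16587, 0.08759×(-2.43507)=-0.21329, 0.05839×(-2.84054)=-0.16587, 0.0073×(-4.91998)=-0.03591, 0.69343×(-0.36610)=-0.25387, 0.09489×(-2.35503)=-0.22347.
Sum = -1.05828, so H' = 1.058.

1.058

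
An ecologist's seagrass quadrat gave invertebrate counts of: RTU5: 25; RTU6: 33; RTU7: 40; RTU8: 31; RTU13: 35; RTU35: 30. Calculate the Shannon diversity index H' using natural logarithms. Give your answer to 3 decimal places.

Total N = 25+33+40+31+35+30 = 194, so the proportions are 0.12887, 0.1701, 0.20619, 0.15979, 0.18041, 0.15464 (working shown to 5 dp, full precision carried).
Each pᵢ ln pᵢ term: 0.12887×(-2.04898)=-0.26404, 0.1701×(-1.77135)=-0.30131, 0.20619×(-1.57898)=-0.32556, 0.15979×(-1.83387)=-0.29304, 0.18041×(-1.71251)=-0.30896, 0.15464×(-1.86666)=-0.28866.
Sum = -1.78158, so H' = 1.782.

1.782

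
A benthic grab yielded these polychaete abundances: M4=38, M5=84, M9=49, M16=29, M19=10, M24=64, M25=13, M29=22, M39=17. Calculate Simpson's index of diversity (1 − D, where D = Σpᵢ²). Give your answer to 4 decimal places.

Total N = 38+84+49+29+10+64+13+22+17 = 326, so the proportions are 0.116564, 0.257669, 0.150307, 0.088957, 0.030675, 0.196319, 0.039877, 0.067485, 0.052147 (working shown to 6 dp, full precision carried).
D = 0.116564² + 0.257669² + 0.150307² + 0.088957² + 0.030675² + 0.196319² + 0.039877² + 0.067485² + 0.052147² = 0.013587 + 0.066393 + 0.022592 + 0.007913 + 0.000941 + 0.038541 + 0.001590 + 0.004554 + 0.002719 = 0.158832.
So 1 − D = 0.841168, i.e. 0.8412 to 4 decimal places.

0.8412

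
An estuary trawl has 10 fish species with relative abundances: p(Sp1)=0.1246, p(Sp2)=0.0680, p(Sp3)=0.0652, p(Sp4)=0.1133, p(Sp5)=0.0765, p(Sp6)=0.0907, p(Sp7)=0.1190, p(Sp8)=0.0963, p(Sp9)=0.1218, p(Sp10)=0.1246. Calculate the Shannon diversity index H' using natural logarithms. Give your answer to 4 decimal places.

Each pᵢ ln pᵢ term (working shown to 6 dp, full precision carried): 0.1246×(-2.082647)=-0.259498, 0.068×(-2.688248)=-0.182801, 0.0652×(-2.730296)=-0.178015, 0.1133×(-2.177716)=-0.246735, 0.0765×(-2.570465)=-0.196641, 0.0907×(-2.400198)=-0.217698, 0.119×(-2.128632)=-0.253307, 0.0963×(-2.340287)=-0.225370, 0.1218×(-2.105375)=-0.256435, 0.1246×(-2.082647)=-0.259498.
Sum = -2.275997, so H' = 2.2760.

2.2760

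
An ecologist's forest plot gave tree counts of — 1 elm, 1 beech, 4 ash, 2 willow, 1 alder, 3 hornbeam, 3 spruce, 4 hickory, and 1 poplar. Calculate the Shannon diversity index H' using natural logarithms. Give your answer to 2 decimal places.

Total N = 1+1+4+2+1+3+3+4+1 = 20, so the proportions are 0.05, 0.05, 0.2, 0.1, 0.05, 0.15, 0.15, 0.2, 0.05 (working shown to 4 dp, full precision carried).
Each pᵢ ln pᵢ term: 0.05×(-2.9957)=-0.1498, 0.05×(-2.9957)=-0.1498, 0.2×(-1.6094)=-0.3219, 0.1×(-2.3026)=-0.2303, 0.05×(-2.9957)=-0.1498, 0.15×(-1.8971)=-0.2846, 0.15×(-1.8971)=-0.2846, 0.2×(-1.6094)=-0.3219, 0.05×(-2.9957)=-0.1498.
Sum = -2.0423, so H' = 2.04.

2.04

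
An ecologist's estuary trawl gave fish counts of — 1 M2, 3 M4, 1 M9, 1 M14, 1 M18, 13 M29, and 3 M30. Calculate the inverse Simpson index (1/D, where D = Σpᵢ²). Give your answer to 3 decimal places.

2.770

Total N = 1+3+1+1+1+13+3 = 23, so the proportions are 0.043478, 0.130435, 0.043478, 0.043478, 0.043478, 0.565217, 0.130435 (working shown to 6 dp, full precision carried).
D = 0.043478² + 0.130435² + 0.043478² + 0.043478² + 0.043478² + 0.565217² + 0.130435² = 0.001890 + 0.017013 + 0.001890 + 0.001890 + 0.001890 + 0.319471 + 0.017013 = 0.361059.
So 1/D = 2.76963, i.e. 2.770 to 3 decimal places.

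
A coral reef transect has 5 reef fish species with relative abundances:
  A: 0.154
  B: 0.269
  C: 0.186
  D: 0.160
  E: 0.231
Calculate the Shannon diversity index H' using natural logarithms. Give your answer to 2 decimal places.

Each pᵢ ln pᵢ term (working shown to 4 dp, full precision carried): 0.154×(-1.8708)=-0.2881, 0.269×(-1.3130)=-0.3532, 0.186×(-1.6820)=-0.3129, 0.16×(-1.8326)=-0.2932, 0.231×(-1.4653)=-0.3385.
Sum = -1.5859, so H' = 1.59.

1.59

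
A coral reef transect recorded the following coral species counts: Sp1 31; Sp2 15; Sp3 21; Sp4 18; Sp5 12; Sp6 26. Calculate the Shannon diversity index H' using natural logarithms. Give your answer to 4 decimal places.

Total N = 31+15+21+18+12+26 = 123, so the proportions are 0.252033, 0.121951, 0.170732, 0.146341, 0.097561, 0.211382 (working shown to 6 dp, full precision carried).
Each pᵢ ln pᵢ term: 0.252033×(-1.378197)=-0.347351, 0.121951×(-2.104134)=-0.256602, 0.170732×(-1.767662)=-0.301796, 0.146341×(-1.921813)=-0.281241, 0.097561×(-2.327278)=-0.227051, 0.211382×(-1.554088)=-0.328506.
Sum = -1.742547, so H' = 1.7425.

1.7425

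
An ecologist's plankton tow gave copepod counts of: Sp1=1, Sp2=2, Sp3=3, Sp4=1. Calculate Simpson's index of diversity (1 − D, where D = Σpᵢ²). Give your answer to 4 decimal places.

0.6939

Total N = 1+2+3+1 = 7, so the proportions are 0.142857, 0.285714, 0.428571, 0.142857 (working shown to 6 dp, full precision carried).
D = 0.142857² + 0.285714² + 0.428571² + 0.142857² = 0.020408 + 0.081633 + 0.183673 + 0.020408 = 0.306122.
So 1 − D = 0.693878, i.e. 0.6939 to 4 decimal places.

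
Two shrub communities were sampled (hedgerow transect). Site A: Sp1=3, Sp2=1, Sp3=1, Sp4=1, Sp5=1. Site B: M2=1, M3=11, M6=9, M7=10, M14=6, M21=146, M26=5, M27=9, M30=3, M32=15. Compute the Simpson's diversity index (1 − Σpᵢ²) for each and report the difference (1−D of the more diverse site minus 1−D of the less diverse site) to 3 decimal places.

Site A: N=7, proportions 0.428571, 0.142857, 0.142857, 0.142857, 0.142857, giving 1−D = 0.734694 (working shown to 6 dp, full precision carried).
Site B: N=215, proportions 0.004651, 0.051163, 0.04186, 0.046512, 0.027907, 0.67907, 0.023256, 0.04186, 0.013953, 0.069767, giving 1−D = 0.524175.
Difference = |0.734694 − 0.524175| = 0.210519, i.e. 0.211 to 3 decimal places.

0.211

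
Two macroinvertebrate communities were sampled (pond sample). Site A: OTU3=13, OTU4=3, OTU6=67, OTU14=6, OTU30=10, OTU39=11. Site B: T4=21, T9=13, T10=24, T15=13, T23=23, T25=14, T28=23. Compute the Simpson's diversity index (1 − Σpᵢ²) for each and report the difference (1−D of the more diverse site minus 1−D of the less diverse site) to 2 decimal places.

Site A: N=110, proportions 0.1182, 0.0273, 0.6091, 0.0545, 0.0909, 0.1, giving 1−D = 0.5931 (working shown to 4 dp, full precision carried).
Site B: N=131, proportions 0.1603, 0.0992, 0.1832, 0.0992, 0.1756, 0.1069, 0.1756, giving 1−D = 0.8480.
Difference = |0.5931 − 0.8480| = 0.2549, i.e. 0.25 to 2 decimal places.

0.25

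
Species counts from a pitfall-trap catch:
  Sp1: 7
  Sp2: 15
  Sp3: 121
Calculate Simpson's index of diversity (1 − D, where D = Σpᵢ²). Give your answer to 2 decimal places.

Total N = 7+15+121 = 143, so the proportions are 0.049, 0.1049, 0.8462 (working shown to 4 dp, full precision carried).
D = 0.049² + 0.1049² + 0.8462² = 0.0024 + 0.0110 + 0.7160 = 0.7294.
So 1 − D = 0.2706, i.e. 0.27 to 2 decimal places.

0.27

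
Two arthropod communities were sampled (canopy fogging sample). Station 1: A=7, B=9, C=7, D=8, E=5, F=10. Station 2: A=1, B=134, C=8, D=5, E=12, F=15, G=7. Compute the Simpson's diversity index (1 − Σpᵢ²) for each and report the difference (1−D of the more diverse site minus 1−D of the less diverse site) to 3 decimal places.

0.384

Station 1: N=46, proportions 0.15217, 0.19565, 0.15217, 0.17391, 0.1087, 0.21739, giving 1−D = 0.82609 (working shown to 5 dp, full precision carried).
Station 2: N=182, proportions 0.00549, 0.73626, 0.04396, 0.02747, 0.06593, 0.08242, 0.03846, giving 1−D = 0.44258.
Difference = |0.82609 − 0.44258| = 0.38351, i.e. 0.384 to 3 decimal places.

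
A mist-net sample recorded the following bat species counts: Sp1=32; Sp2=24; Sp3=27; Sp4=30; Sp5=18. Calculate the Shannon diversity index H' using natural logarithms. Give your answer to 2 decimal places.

Total N = 32+24+27+30+18 = 131, so the proportions are 0.2443, 0.1832, 0.2061, 0.229, 0.1374 (working shown to 4 dp, full precision carried).
Each pᵢ ln pᵢ term: 0.2443×(-1.4095)=-0.3443, 0.1832×(-1.6971)=-0.3109, 0.2061×(-1.5794)=-0.3255, 0.229×(-1.4740)=-0.3376, 0.1374×(-1.9848)=-0.2727.
Sum = -1.5910, so H' = 1.59.

1.59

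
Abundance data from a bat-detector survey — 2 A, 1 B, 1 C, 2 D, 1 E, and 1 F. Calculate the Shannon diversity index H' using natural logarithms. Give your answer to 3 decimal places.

1.733

Total N = 2+1+1+2+1+1 = 8, so the proportions are 0.25, 0.125, 0.125, 0.25, 0.125, 0.125 (working shown to 5 dp, full precision carried).
Each pᵢ ln pᵢ term: 0.25×(-1.38629)=-0.34657, 0.125×(-2.07944)=-0.25993, 0.125×(-2.07944)=-0.25993, 0.25×(-1.38629)=-0.34657, 0.125×(-2.07944)=-0.25993, 0.125×(-2.07944)=-0.25993.
Sum = -1.73287, so H' = 1.733.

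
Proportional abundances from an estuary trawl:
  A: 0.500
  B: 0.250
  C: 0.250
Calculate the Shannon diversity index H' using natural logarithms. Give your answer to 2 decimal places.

1.04

Each pᵢ ln pᵢ term (working shown to 4 dp, full precision carried): 0.5×(-0.6931)=-0.3466, 0.25×(-1.3863)=-0.3466, 0.25×(-1.3863)=-0.3466.
Sum = -1.0397, so H' = 1.04.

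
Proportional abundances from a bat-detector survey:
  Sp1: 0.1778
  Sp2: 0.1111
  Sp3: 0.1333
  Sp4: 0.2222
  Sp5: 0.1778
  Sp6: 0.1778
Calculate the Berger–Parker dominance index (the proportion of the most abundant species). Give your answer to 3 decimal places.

0.222

The largest proportion is 0.2222, i.e. d = 0.222 to 3 decimal places.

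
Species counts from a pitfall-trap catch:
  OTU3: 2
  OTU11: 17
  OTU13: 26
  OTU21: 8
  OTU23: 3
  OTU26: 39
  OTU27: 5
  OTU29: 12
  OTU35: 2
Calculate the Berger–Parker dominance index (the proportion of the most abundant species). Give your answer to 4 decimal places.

0.3421

Total N = 2+17+26+8+3+39+5+12+2 = 114, so the proportions are 0.017544, 0.149123, 0.22807, 0.070175, 0.026316, 0.342105, 0.04386, 0.105263, 0.017544 (working shown to 6 dp, full precision carried).
The largest proportion is 0.342105, i.e. d = 0.3421 to 4 decimal places.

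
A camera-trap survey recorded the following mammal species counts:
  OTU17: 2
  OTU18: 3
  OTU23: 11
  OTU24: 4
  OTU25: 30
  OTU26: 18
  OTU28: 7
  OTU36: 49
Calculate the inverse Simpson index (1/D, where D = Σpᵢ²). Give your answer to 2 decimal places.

Total N = 2+3+11+4+30+18+7+49 = 124, so the proportions are 0.016129, 0.024194, 0.08871, 0.032258, 0.241935, 0.145161, 0.056452, 0.395161 (working shown to 6 dp, full precision carried).
D = 0.016129² + 0.024194² + 0.08871² + 0.032258² + 0.241935² + 0.145161² + 0.056452² + 0.395161² = 0.000260 + 0.000585 + 0.007869 + 0.001041 + 0.058533 + 0.021072 + 0.003187 + 0.156152 = 0.248699.
So 1/D = 4.0209, i.e. 4.02 to 2 decimal places.

4.02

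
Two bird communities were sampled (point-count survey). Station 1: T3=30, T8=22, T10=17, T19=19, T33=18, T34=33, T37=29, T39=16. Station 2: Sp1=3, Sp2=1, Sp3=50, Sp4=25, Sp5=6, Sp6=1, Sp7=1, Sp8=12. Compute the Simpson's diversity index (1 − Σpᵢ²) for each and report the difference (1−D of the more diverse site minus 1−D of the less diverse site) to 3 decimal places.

Station 1: N=184, proportions 0.163043, 0.119565, 0.092391, 0.103261, 0.097826, 0.179348, 0.157609, 0.086957, giving 1−D = 0.865784 (working shown to 6 dp, full precision carried).
Station 2: N=99, proportions 0.030303, 0.010101, 0.505051, 0.252525, 0.060606, 0.010101, 0.010101, 0.121212, giving 1−D = 0.661565.
Difference = |0.865784 − 0.661565| = 0.204219, i.e. 0.204 to 3 decimal places.

0.204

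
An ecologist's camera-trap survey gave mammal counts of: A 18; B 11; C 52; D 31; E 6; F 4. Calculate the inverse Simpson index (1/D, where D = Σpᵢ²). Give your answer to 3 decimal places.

Total N = 18+11+52+31+6+4 = 122, so the proportions are 0.147541, 0.0901639, 0.4262295, 0.2540984, 0.0491803, 0.0327869 (working shown to 7 dp, full precision carried).
D = 0.147541² + 0.0901639² + 0.4262295² + 0.2540984² + 0.0491803² + 0.0327869² = 0.0217683 + 0.0081295 + 0.1816716 + 0.0645660 + 0.0024187 + 0.0010750 = 0.2796291.
So 1/D = 3.57617, i.e. 3.576 to 3 decimal places.

3.576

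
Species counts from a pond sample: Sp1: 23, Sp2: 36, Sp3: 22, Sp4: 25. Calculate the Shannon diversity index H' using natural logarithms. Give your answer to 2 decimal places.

1.37

Total N = 23+36+22+25 = 106, so the proportions are 0.217, 0.3396, 0.2075, 0.2358 (working shown to 4 dp, full precision carried).
Each pᵢ ln pᵢ term: 0.217×(-1.5279)=-0.3315, 0.3396×(-1.0799)=-0.3668, 0.2075×(-1.5724)=-0.3263, 0.2358×(-1.4446)=-0.3407.
Sum = -1.3653, so H' = 1.37.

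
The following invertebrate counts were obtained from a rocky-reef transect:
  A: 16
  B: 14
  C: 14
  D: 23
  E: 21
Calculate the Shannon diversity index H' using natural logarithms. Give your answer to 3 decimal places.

1.587

Total N = 16+14+14+23+21 = 88, so the proportions are 0.18182, 0.15909, 0.15909, 0.26136, 0.23864 (working shown to 5 dp, full precision carried).
Each pᵢ ln pᵢ term: 0.18182×(-1.70475)=-0.30995, 0.15909×(-1.83828)=-0.29245, 0.15909×(-1.83828)=-0.29245, 0.26136×(-1.34184)=-0.35071, 0.23864×(-1.43281)=-0.34192.
Sum = -1.58749, so H' = 1.587.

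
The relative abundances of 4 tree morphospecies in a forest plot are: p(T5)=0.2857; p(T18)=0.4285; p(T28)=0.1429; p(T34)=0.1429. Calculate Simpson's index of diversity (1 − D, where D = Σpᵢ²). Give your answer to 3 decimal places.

0.694

D = 0.2857² + 0.4285² + 0.1429² + 0.1429² = 0.08162 + 0.18361 + 0.02042 + 0.02042 = 0.30608 (working shown to 5 dp, full precision carried).
So 1 − D = 0.69392, i.e. 0.694 to 3 decimal places.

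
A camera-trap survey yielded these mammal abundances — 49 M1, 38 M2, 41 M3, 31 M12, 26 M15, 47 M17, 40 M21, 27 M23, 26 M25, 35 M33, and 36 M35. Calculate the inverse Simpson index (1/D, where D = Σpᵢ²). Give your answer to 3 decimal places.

10.526

Total N = 49+38+41+31+26+47+40+27+26+35+36 = 396, so the proportions are 0.12373737, 0.0959596, 0.10353535, 0.07828283, 0.06565657, 0.11868687, 0.1010101, 0.06818182, 0.06565657, 0.08838384, 0.09090909 (working shown to 8 dp, full precision carried).
D = 0.12373737² + 0.0959596² + 0.10353535² + 0.07828283² + 0.06565657² + 0.11868687² + 0.1010101² + 0.06818182² + 0.06565657² + 0.08838384² + 0.09090909² = 0.01531094 + 0.00920824 + 0.01071957 + 0.00612820 + 0.00431078 + 0.01408657 + 0.01020304 + 0.00464876 + 0.00431078 + 0.00781170 + 0.00826446 = 0.09500306.
So 1/D = 10.52598, i.e. 10.526 to 3 decimal places.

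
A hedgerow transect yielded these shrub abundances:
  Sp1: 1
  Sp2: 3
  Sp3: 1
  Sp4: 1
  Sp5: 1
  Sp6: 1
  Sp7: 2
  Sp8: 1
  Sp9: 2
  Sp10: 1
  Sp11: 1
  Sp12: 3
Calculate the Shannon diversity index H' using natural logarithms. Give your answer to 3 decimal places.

2.370

Total N = 1+3+1+1+1+1+2+1+2+1+1+3 = 18, so the proportions are 0.05556, 0.16667, 0.05556, 0.05556, 0.05556, 0.05556, 0.11111, 0.05556, 0.11111, 0.05556, 0.05556, 0.16667 (working shown to 5 dp, full precision carried).
Each pᵢ ln pᵢ term: 0.05556×(-2.89037)=-0.16058, 0.16667×(-1.79176)=-0.29863, 0.05556×(-2.89037)=-0.16058, 0.05556×(-2.89037)=-0.16058, 0.05556×(-2.89037)=-0.16058, 0.05556×(-2.89037)=-0.16058, 0.11111×(-2.19722)=-0.24414, 0.05556×(-2.89037)=-0.16058, 0.11111×(-2.19722)=-0.24414, 0.05556×(-2.89037)=-0.16058, 0.05556×(-2.89037)=-0.16058, 0.16667×(-1.79176)=-0.29863.
Sum = -2.37013, so H' = 2.370.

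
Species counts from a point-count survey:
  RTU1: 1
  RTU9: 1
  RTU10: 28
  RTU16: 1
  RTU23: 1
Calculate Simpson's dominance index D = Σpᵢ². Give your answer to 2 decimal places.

Total N = 1+1+28+1+1 = 32, so the proportions are 0.0312, 0.0312, 0.875, 0.0312, 0.0312 (working shown to 4 dp, full precision carried).
D = 0.0312² + 0.0312² + 0.875² + 0.0312² + 0.0312² = 0.0010 + 0.0010 + 0.7656 + 0.0010 + 0.0010 = 0.7695.
To 2 decimal places, D = 0.77.

0.77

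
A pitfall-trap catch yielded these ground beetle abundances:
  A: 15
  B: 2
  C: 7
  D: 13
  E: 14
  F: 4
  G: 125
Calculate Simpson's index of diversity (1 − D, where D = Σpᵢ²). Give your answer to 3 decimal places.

Total N = 15+2+7+13+14+4+125 = 180, so the proportions are 0.08333, 0.01111, 0.03889, 0.07222, 0.07778, 0.02222, 0.69444 (working shown to 5 dp, full precision carried).
D = 0.08333² + 0.01111² + 0.03889² + 0.07222² + 0.07778² + 0.02222² + 0.69444² = 0.00694 + 0.00012 + 0.00151 + 0.00522 + 0.00605 + 0.00049 + 0.48225 = 0.50259.
So 1 − D = 0.49741, i.e. 0.497 to 3 decimal places.

0.497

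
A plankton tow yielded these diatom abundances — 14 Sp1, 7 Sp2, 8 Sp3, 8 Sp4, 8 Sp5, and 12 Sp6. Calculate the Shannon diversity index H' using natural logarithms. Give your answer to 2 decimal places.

1.76

Total N = 14+7+8+8+8+12 = 57, so the proportions are 0.2456, 0.1228, 0.1404, 0.1404, 0.1404, 0.2105 (working shown to 4 dp, full precision carried).
Each pᵢ ln pᵢ term: 0.2456×(-1.4040)=-0.3448, 0.1228×(-2.0971)=-0.2575, 0.1404×(-1.9636)=-0.2756, 0.1404×(-1.9636)=-0.2756, 0.1404×(-1.9636)=-0.2756, 0.2105×(-1.5581)=-0.3280.
Sum = -1.7572, so H' = 1.76.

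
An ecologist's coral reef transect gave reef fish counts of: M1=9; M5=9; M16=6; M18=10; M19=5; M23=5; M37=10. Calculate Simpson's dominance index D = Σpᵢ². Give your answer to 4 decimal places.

0.1536

Total N = 9+9+6+10+5+5+10 = 54, so the proportions are 0.166667, 0.166667, 0.111111, 0.185185, 0.092593, 0.092593, 0.185185 (working shown to 6 dp, full precision carried).
D = 0.166667² + 0.166667² + 0.111111² + 0.185185² + 0.092593² + 0.092593² + 0.185185² = 0.027778 + 0.027778 + 0.012346 + 0.034294 + 0.008573 + 0.008573 + 0.034294 = 0.153635.
To 4 decimal places, D = 0.1536.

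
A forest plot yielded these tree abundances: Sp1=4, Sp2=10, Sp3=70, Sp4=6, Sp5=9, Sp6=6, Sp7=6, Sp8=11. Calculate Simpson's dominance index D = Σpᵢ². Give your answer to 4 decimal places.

Total N = 4+10+70+6+9+6+6+11 = 122, so the proportions are 0.032787, 0.081967, 0.57377, 0.04918, 0.07377, 0.04918, 0.04918, 0.090164 (working shown to 6 dp, full precision carried).
D = 0.032787² + 0.081967² + 0.57377² + 0.04918² + 0.07377² + 0.04918² + 0.04918² + 0.090164² = 0.001075 + 0.006719 + 0.329213 + 0.002419 + 0.005442 + 0.002419 + 0.002419 + 0.008130 = 0.357834.
To 4 decimal places, D = 0.3578.

0.3578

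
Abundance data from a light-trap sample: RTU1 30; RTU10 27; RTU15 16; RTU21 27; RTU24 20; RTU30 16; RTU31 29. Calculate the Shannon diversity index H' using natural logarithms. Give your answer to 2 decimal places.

Total N = 30+27+16+27+20+16+29 = 165, so the proportions are 0.1818, 0.1636, 0.097, 0.1636, 0.1212, 0.097, 0.1758 (working shown to 4 dp, full precision carried).
Each pᵢ ln pᵢ term: 0.1818×(-1.7047)=-0.3100, 0.1636×(-1.8101)=-0.2962, 0.097×(-2.3334)=-0.2263, 0.1636×(-1.8101)=-0.2962, 0.1212×(-2.1102)=-0.2558, 0.097×(-2.3334)=-0.2263, 0.1758×(-1.7386)=-0.3056.
Sum = -1.9162, so H' = 1.92.

1.92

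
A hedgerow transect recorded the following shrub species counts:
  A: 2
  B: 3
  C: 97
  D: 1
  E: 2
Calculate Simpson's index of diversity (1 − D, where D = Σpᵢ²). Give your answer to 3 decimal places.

Total N = 2+3+97+1+2 = 105, so the proportions are 0.01905, 0.02857, 0.92381, 0.00952, 0.01905 (working shown to 5 dp, full precision carried).
D = 0.01905² + 0.02857² + 0.92381² + 0.00952² + 0.01905² = 0.00036 + 0.00082 + 0.85342 + 0.00009 + 0.00036 = 0.85506.
So 1 − D = 0.14494, i.e. 0.145 to 3 decimal places.

0.145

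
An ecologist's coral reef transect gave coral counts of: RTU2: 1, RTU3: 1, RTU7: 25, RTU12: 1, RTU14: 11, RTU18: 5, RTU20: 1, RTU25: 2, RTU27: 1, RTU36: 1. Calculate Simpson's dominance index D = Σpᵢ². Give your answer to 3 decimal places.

Total N = 1+1+25+1+11+5+1+2+1+1 = 49, so the proportions are 0.02041, 0.02041, 0.5102, 0.02041, 0.22449, 0.10204, 0.02041, 0.04082, 0.02041, 0.02041 (working shown to 5 dp, full precision carried).
D = 0.02041² + 0.02041² + 0.5102² + 0.02041² + 0.22449² + 0.10204² + 0.02041² + 0.04082² + 0.02041² + 0.02041² = 0.00042 + 0.00042 + 0.26031 + 0.00042 + 0.05040 + 0.01041 + 0.00042 + 0.00167 + 0.00042 + 0.00042 = 0.32528.
To 3 decimal places, D = 0.325.

0.325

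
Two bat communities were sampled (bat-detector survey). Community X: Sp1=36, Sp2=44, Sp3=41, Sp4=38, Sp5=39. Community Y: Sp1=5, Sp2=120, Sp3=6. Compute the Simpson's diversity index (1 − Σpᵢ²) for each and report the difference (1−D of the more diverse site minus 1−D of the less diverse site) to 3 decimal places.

0.642

Community X: N=198, proportions 0.18182, 0.22222, 0.20707, 0.19192, 0.19697, giving 1−D = 0.79905 (working shown to 5 dp, full precision carried).
Community Y: N=131, proportions 0.03817, 0.91603, 0.0458, giving 1−D = 0.15733.
Difference = |0.79905 − 0.15733| = 0.64172, i.e. 0.642 to 3 decimal places.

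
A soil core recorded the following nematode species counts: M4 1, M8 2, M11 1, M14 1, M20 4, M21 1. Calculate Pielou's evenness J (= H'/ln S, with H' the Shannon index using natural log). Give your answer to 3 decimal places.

Total N = 1+2+1+1+4+1 = 10, so the proportions are 0.1, 0.2, 0.1, 0.1, 0.4, 0.1 (working shown to 5 dp, full precision carried).
H' = −Σ pᵢ ln pᵢ = −((-0.23026) + (-0.32189) + (-0.23026) + (-0.23026) + (-0.36652) + (-0.23026)) = 1.60944.
With S = 6 species, ln S = 1.79176, so J = 1.60944/1.79176 = 0.89824, i.e. 0.898 to 3 decimal places.

0.898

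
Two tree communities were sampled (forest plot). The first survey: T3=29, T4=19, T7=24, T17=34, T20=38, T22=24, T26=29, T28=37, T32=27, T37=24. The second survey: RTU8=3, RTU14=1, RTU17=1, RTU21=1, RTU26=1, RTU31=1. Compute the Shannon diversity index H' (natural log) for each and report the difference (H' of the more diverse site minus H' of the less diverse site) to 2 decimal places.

0.61

The first survey: N=285, proportions 0.10175, 0.06667, 0.08421, 0.1193, 0.13333, 0.08421, 0.10175, 0.12982, 0.09474, 0.08421, giving H' = 2.28132 (working shown to 5 dp, full precision carried).
The second survey: N=8, proportions 0.375, 0.125, 0.125, 0.125, 0.125, 0.125, giving H' = 1.66746.
Difference = |2.28132 − 1.66746| = 0.61386, i.e. 0.61 to 2 decimal places.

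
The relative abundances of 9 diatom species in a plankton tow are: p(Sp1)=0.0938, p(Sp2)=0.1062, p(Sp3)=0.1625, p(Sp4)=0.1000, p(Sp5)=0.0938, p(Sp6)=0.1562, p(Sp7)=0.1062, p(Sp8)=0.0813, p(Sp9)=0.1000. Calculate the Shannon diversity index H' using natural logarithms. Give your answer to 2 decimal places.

Each pᵢ ln pᵢ term (working shown to 4 dp, full precision carried): 0.0938×(-2.3666)=-0.2220, 0.1062×(-2.2424)=-0.2381, 0.1625×(-1.8171)=-0.2953, 0.1×(-2.3026)=-0.2303, 0.0938×(-2.3666)=-0.2220, 0.1562×(-1.8566)=-0.2900, 0.1062×(-2.2424)=-0.2381, 0.0813×(-2.5096)=-0.2040, 0.1×(-2.3026)=-0.2303.
Sum = -2.1701, so H' = 2.17.

2.17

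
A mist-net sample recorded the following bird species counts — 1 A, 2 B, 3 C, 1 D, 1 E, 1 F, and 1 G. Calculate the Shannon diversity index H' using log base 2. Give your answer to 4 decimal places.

2.6464

Total N = 1+2+3+1+1+1+1 = 10, so the proportions are 0.1, 0.2, 0.3, 0.1, 0.1, 0.1, 0.1 (working shown to 6 dp, full precision carried).
Each pᵢ log₂ pᵢ term: 0.1×(-3.321928)=-0.332193, 0.2×(-2.321928)=-0.464386, 0.3×(-1.736966)=-0.521090, 0.1×(-3.321928)=-0.332193, 0.1×(-3.321928)=-0.332193, 0.1×(-3.321928)=-0.332193, 0.1×(-3.321928)=-0.332193.
Sum = -2.646439, so H' = 2.6464.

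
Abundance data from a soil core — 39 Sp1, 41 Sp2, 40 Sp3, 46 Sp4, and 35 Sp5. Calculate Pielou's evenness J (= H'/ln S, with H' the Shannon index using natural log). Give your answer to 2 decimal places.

1.00

Total N = 39+41+40+46+35 = 201, so the proportions are 0.194, 0.204, 0.199, 0.2289, 0.1741 (working shown to 4 dp, full precision carried).
H' = −Σ pᵢ ln pᵢ = −((-0.3182) + (-0.3243) + (-0.3213) + (-0.3375) + (-0.3044)) = 1.6056.
With S = 5 species, ln S = 1.6094, so J = 1.6056/1.6094 = 0.9976, i.e. 1.00 to 2 decimal places.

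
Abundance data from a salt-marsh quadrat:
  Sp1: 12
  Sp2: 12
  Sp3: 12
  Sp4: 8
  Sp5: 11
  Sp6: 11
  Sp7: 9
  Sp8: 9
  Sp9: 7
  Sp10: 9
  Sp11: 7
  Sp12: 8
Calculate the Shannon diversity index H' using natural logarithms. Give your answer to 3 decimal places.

Total N = 12+12+12+8+11+11+9+9+7+9+7+8 = 115, so the proportions are 0.10435, 0.10435, 0.10435, 0.06957, 0.09565, 0.09565, 0.07826, 0.07826, 0.06087, 0.07826, 0.06087, 0.06957 (working shown to 5 dp, full precision carried).
Each pᵢ ln pᵢ term: 0.10435×(-2.26003)=-0.23583, 0.10435×(-2.26003)=-0.23583, 0.10435×(-2.26003)=-0.23583, 0.06957×(-2.66549)=-0.18543, 0.09565×(-2.34704)=-0.22450, 0.09565×(-2.34704)=-0.22450, 0.07826×(-2.54771)=-0.19939, 0.07826×(-2.54771)=-0.19939, 0.06087×(-2.79902)=-0.17038, 0.07826×(-2.54771)=-0.19939, 0.06087×(-2.79902)=-0.17038, 0.06957×(-2.66549)=-0.18543.
Sum = -2.46624, so H' = 2.466.

2.466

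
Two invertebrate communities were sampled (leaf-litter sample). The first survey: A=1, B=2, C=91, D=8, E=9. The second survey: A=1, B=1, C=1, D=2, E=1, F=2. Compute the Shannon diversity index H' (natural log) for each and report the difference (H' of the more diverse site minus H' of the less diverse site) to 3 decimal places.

The first survey: N=111, proportions 0.00901, 0.01802, 0.81982, 0.07207, 0.08108, giving H' = 0.67093 (working shown to 5 dp, full precision carried).
The second survey: N=8, proportions 0.125, 0.125, 0.125, 0.25, 0.125, 0.25, giving H' = 1.73287.
Difference = |0.67093 − 1.73287| = 1.06194, i.e. 1.062 to 3 decimal places.

1.062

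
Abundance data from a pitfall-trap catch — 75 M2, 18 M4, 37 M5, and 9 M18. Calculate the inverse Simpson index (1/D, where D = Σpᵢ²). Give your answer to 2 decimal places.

2.61

Total N = 75+18+37+9 = 139, so the proportions are 0.53957, 0.1295, 0.26619, 0.06475 (working shown to 5 dp, full precision carried).
D = 0.53957² + 0.1295² + 0.26619² + 0.06475² = 0.29113 + 0.01677 + 0.07086 + 0.00419 = 0.38295.
So 1/D = 2.6113, i.e. 2.61 to 2 decimal places.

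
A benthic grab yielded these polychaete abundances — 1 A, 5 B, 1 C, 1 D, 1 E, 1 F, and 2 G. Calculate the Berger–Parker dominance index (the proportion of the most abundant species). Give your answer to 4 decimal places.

Total N = 1+5+1+1+1+1+2 = 12, so the proportions are 0.083333, 0.416667, 0.083333, 0.083333, 0.083333, 0.083333, 0.166667 (working shown to 6 dp, full precision carried).
The largest proportion is 0.416667, i.e. d = 0.4167 to 4 decimal places.

0.4167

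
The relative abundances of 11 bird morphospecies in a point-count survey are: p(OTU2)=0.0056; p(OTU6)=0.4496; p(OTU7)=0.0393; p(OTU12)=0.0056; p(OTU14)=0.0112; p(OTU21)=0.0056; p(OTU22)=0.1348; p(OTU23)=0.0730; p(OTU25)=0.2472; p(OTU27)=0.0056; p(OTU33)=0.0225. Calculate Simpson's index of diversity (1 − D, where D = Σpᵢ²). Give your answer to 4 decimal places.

0.7110

D = 0.0056² + 0.4496² + 0.0393² + 0.0056² + 0.0112² + 0.0056² + 0.1348² + 0.073² + 0.2472² + 0.0056² + 0.0225² = 0.000031 + 0.202140 + 0.001544 + 0.000031 + 0.000125 + 0.000031 + 0.018171 + 0.005329 + 0.061108 + 0.000031 + 0.000506 = 0.289050 (working shown to 6 dp, full precision carried).
So 1 − D = 0.710950, i.e. 0.7110 to 4 decimal places.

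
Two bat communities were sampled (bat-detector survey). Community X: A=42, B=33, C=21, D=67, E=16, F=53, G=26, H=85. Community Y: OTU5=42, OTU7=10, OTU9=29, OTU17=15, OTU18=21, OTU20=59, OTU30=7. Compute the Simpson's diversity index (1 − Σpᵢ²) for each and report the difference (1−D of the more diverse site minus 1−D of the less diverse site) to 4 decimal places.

Community X: N=343, proportions 0.122449, 0.09621, 0.061224, 0.195335, 0.046647, 0.154519, 0.075802, 0.247813, giving 1−D = 0.840636 (working shown to 6 dp, full precision carried).
Community Y: N=183, proportions 0.229508, 0.054645, 0.15847, 0.081967, 0.114754, 0.322404, 0.038251, giving 1−D = 0.793932.
Difference = |0.840636 − 0.793932| = 0.046704, i.e. 0.0467 to 4 decimal places.

0.0467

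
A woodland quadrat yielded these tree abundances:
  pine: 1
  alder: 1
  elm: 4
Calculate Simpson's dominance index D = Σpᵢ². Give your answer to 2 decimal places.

Total N = 1+1+4 = 6, so the proportions are 0.1667, 0.1667, 0.6667 (working shown to 4 dp, full precision carried).
D = 0.1667² + 0.1667² + 0.6667² = 0.0278 + 0.0278 + 0.4444 = 0.5000.
To 2 decimal places, D = 0.50.

0.50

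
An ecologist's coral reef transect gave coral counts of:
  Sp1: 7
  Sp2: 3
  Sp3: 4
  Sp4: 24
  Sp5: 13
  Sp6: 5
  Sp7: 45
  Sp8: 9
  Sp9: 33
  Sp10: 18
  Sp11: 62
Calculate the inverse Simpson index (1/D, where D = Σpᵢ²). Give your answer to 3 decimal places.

Total N = 7+3+4+24+13+5+45+9+33+18+62 = 223, so the proportions are 0.0313901, 0.0134529, 0.0179372, 0.1076233, 0.058296, 0.0224215, 0.2017937, 0.0403587, 0.1479821, 0.0807175, 0.2780269 (working shown to 7 dp, full precision carried).
D = 0.0313901² + 0.0134529² + 0.0179372² + 0.1076233² + 0.058296² + 0.0224215² + 0.2017937² + 0.0403587² + 0.1479821² + 0.0807175² + 0.2780269² = 0.0009853 + 0.0001810 + 0.0003217 + 0.0115828 + 0.0033984 + 0.0005027 + 0.0407207 + 0.0016288 + 0.0218987 + 0.0065153 + 0.0772990 = 0.1650345.
So 1/D = 6.05934, i.e. 6.059 to 3 decimal places.

6.059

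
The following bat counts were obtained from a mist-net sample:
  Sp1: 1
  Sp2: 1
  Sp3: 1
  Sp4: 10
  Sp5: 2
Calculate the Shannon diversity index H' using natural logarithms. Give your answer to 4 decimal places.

Total N = 1+1+1+10+2 = 15, so the proportions are 0.066667, 0.066667, 0.066667, 0.666667, 0.133333 (working shown to 6 dp, full precision carried).
Each pᵢ ln pᵢ term: 0.066667×(-2.708050)=-0.180537, 0.066667×(-2.708050)=-0.180537, 0.066667×(-2.708050)=-0.180537, 0.666667×(-0.405465)=-0.270310, 0.133333×(-2.014903)=-0.268654.
Sum = -1.080574, so H' = 1.0806.

1.0806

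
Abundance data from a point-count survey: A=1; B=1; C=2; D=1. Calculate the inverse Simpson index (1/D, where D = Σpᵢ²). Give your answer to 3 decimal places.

Total N = 1+1+2+1 = 5, so the proportions are 0.2, 0.2, 0.4, 0.2 (working shown to 7 dp, full precision carried).
D = 0.2² + 0.2² + 0.4² + 0.2² = 0.0400000 + 0.0400000 + 0.1600000 + 0.0400000 = 0.2800000.
So 1/D = 3.57143, i.e. 3.571 to 3 decimal places.

3.571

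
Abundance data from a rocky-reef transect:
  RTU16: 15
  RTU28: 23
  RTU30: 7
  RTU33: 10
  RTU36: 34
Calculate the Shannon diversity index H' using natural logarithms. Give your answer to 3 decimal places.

Total N = 15+23+7+10+34 = 89, so the proportions are 0.16854, 0.25843, 0.07865, 0.11236, 0.38202 (working shown to 5 dp, full precision carried).
Each pᵢ ln pᵢ term: 0.16854×(-1.78059)=-0.30010, 0.25843×(-1.35314)=-0.34969, 0.07865×(-2.54273)=-0.19999, 0.11236×(-2.18605)=-0.24562, 0.38202×(-0.96228)=-0.36761.
Sum = -1.46301, so H' = 1.463.

1.463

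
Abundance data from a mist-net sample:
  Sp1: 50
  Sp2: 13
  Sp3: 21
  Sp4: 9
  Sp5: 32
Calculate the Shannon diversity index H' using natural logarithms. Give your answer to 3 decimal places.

1.440

Total N = 50+13+21+9+32 = 125, so the proportions are 0.4, 0.104, 0.168, 0.072, 0.256 (working shown to 5 dp, full precision carried).
Each pᵢ ln pᵢ term: 0.4×(-0.91629)=-0.36652, 0.104×(-2.26336)=-0.23539, 0.168×(-1.78379)=-0.29968, 0.072×(-2.63109)=-0.18944, 0.256×(-1.36258)=-0.34882.
Sum = -1.43984, so H' = 1.440.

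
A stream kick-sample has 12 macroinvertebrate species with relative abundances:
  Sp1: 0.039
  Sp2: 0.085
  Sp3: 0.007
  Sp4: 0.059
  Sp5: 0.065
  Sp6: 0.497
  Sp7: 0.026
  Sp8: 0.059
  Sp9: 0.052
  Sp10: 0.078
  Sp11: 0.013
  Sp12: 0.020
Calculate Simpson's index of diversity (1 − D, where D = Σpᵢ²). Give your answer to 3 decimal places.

0.723

D = 0.039² + 0.085² + 0.007² + 0.059² + 0.065² + 0.497² + 0.026² + 0.059² + 0.052² + 0.078² + 0.013² + 0.02² = 0.00152 + 0.00723 + 0.00005 + 0.00348 + 0.00423 + 0.24701 + 0.00068 + 0.00348 + 0.00270 + 0.00608 + 0.00017 + 0.00040 = 0.27702 (working shown to 5 dp, full precision carried).
So 1 − D = 0.72298, i.e. 0.723 to 3 decimal places.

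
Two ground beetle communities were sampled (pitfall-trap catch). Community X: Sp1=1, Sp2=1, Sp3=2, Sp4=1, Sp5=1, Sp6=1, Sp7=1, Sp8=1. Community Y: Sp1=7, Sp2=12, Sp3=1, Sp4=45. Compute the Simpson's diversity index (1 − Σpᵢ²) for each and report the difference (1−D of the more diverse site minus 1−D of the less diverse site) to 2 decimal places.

Community X: N=9, proportions 0.1111, 0.1111, 0.2222, 0.1111, 0.1111, 0.1111, 0.1111, 0.1111, giving 1−D = 0.8642 (working shown to 4 dp, full precision carried).
Community Y: N=65, proportions 0.1077, 0.1846, 0.0154, 0.6923, giving 1−D = 0.4748.
Difference = |0.8642 − 0.4748| = 0.3894, i.e. 0.39 to 2 decimal places.

0.39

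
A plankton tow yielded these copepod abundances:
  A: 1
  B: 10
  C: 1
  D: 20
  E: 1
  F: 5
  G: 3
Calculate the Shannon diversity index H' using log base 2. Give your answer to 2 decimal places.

2.04

Total N = 1+10+1+20+1+5+3 = 41, so the proportions are 0.0244, 0.2439, 0.0244, 0.4878, 0.0244, 0.122, 0.0732 (working shown to 4 dp, full precision carried).
Each pᵢ log₂ pᵢ term: 0.0244×(-5.3576)=-0.1307, 0.2439×(-2.0356)=-0.4965, 0.0244×(-5.3576)=-0.1307, 0.4878×(-1.0356)=-0.5052, 0.0244×(-5.3576)=-0.1307, 0.122×(-3.0356)=-0.3702, 0.0732×(-3.7726)=-0.2760.
Sum = -2.0399, so H' = 2.04.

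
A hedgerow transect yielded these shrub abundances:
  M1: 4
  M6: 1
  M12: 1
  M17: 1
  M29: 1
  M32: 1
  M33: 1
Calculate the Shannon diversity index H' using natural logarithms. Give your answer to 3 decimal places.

Total N = 4+1+1+1+1+1+1 = 10, so the proportions are 0.4, 0.1, 0.1, 0.1, 0.1, 0.1, 0.1 (working shown to 5 dp, full precision carried).
Each pᵢ ln pᵢ term: 0.4×(-0.91629)=-0.36652, 0.1×(-2.30259)=-0.23026, 0.1×(-2.30259)=-0.23026, 0.1×(-2.30259)=-0.23026, 0.1×(-2.30259)=-0.23026, 0.1×(-2.30259)=-0.23026, 0.1×(-2.30259)=-0.23026.
Sum = -1.74807, so H' = 1.748.

1.748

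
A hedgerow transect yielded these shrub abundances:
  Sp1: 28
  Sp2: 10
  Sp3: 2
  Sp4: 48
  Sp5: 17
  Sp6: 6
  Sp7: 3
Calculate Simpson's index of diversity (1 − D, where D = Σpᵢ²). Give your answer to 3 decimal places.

Total N = 28+10+2+48+17+6+3 = 114, so the proportions are 0.24561, 0.08772, 0.01754, 0.42105, 0.14912, 0.05263, 0.02632 (working shown to 5 dp, full precision carried).
D = 0.24561² + 0.08772² + 0.01754² + 0.42105² + 0.14912² + 0.05263² + 0.02632² = 0.06033 + 0.00769 + 0.00031 + 0.17729 + 0.02224 + 0.00277 + 0.00069 = 0.27131.
So 1 − D = 0.72869, i.e. 0.729 to 3 decimal places.

0.729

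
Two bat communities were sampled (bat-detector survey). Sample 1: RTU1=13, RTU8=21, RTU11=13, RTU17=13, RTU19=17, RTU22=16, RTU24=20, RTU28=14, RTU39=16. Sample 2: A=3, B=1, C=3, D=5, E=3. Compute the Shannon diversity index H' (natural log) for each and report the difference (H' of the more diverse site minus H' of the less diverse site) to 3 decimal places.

0.669

Sample 1: N=143, proportions 0.0909091, 0.1468531, 0.0909091, 0.0909091, 0.1188811, 0.1118881, 0.1398601, 0.0979021, 0.1118881, giving H' = 2.1816075 (working shown to 7 dp, full precision carried).
Sample 2: N=15, proportions 0.2, 0.0666667, 0.2, 0.3333333, 0.2, giving H' = 1.5124035.
Difference = |2.1816075 − 1.5124035| = 0.6692040, i.e. 0.669 to 3 decimal places.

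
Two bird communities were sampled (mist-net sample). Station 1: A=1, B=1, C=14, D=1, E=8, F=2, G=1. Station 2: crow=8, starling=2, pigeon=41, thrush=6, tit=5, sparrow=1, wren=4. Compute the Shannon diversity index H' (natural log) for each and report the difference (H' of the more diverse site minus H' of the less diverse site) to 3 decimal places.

Station 1: N=28, proportions 0.03571, 0.03571, 0.5, 0.03571, 0.28571, 0.07143, 0.03571, giving H' = 1.36904 (working shown to 5 dp, full precision carried).
Station 2: N=67, proportions 0.1194, 0.02985, 0.61194, 0.08955, 0.07463, 0.01493, 0.0597, giving H' = 1.29990.
Difference = |1.36904 − 1.29990| = 0.06914, i.e. 0.069 to 3 decimal places.

0.069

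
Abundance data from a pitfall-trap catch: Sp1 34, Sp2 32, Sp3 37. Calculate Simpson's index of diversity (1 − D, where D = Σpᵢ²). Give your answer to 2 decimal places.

Total N = 34+32+37 = 103, so the proportions are 0.3301, 0.3107, 0.3592 (working shown to 4 dp, full precision carried).
D = 0.3301² + 0.3107² + 0.3592² = 0.1090 + 0.0965 + 0.1290 = 0.3345.
So 1 − D = 0.6655, i.e. 0.67 to 2 decimal places.

0.67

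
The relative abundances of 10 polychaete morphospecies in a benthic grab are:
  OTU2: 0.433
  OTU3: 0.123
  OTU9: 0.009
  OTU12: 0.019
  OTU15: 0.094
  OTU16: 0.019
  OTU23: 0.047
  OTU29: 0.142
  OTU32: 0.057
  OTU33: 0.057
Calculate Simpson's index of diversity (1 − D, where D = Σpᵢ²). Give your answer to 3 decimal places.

0.759

D = 0.433² + 0.123² + 0.009² + 0.019² + 0.094² + 0.019² + 0.047² + 0.142² + 0.057² + 0.057² = 0.18749 + 0.01513 + 0.00008 + 0.00036 + 0.00884 + 0.00036 + 0.00221 + 0.02016 + 0.00325 + 0.00325 = 0.24113 (working shown to 5 dp, full precision carried).
So 1 − D = 0.75887, i.e. 0.759 to 3 decimal places.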